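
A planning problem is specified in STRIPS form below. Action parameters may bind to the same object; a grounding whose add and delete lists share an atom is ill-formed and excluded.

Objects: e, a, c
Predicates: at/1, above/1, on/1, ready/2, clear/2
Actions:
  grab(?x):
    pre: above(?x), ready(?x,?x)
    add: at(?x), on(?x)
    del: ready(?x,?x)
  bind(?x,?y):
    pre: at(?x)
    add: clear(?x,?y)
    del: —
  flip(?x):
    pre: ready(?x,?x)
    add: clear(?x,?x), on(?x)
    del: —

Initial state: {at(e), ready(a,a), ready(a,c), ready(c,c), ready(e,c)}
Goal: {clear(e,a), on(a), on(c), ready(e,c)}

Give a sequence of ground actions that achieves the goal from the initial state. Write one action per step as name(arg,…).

bind(e,a); flip(a); flip(c)

1. bind(e,a)  →  {at(e), clear(e,a), ready(a,a), ready(a,c), ready(c,c), ready(e,c)}
2. flip(a)  →  {at(e), clear(a,a), clear(e,a), on(a), ready(a,a), ready(a,c), ready(c,c), ready(e,c)}
3. flip(c)  →  {at(e), clear(a,a), clear(c,c), clear(e,a), on(a), on(c), ready(a,a), ready(a,c), ready(c,c), ready(e,c)}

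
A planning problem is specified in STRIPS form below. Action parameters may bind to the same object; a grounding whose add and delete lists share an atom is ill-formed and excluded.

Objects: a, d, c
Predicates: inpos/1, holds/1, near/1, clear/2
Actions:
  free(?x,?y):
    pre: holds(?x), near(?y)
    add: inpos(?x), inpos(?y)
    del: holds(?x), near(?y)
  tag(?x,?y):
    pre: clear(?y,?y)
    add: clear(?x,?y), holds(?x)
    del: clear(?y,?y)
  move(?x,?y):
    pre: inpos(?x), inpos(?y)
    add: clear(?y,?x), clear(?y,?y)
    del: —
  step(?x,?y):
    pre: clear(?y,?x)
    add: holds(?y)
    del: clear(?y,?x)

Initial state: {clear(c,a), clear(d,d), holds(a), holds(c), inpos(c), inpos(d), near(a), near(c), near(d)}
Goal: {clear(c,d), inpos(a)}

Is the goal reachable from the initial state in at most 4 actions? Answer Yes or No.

Yes

1. free(a,a)  →  {clear(c,a), clear(d,d), holds(c), inpos(a), inpos(c), inpos(d), near(c), near(d)}
2. tag(c,d)  →  {clear(c,a), clear(c,d), holds(c), inpos(a), inpos(c), inpos(d), near(c), near(d)}
optimal plan length = 2; 2 ≤ 4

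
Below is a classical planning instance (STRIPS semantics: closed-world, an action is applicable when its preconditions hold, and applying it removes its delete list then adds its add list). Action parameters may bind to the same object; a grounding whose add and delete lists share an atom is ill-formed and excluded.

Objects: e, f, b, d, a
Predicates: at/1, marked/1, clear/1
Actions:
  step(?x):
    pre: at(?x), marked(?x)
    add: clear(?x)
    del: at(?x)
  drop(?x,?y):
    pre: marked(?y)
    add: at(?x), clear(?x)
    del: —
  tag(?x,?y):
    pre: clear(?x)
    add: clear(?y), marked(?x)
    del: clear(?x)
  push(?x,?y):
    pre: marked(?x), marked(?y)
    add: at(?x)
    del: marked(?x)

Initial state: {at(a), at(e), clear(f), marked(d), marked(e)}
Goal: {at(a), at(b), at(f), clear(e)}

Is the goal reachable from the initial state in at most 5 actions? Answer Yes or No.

1. step(e)  →  {at(a), clear(e), clear(f), marked(d), marked(e)}
2. drop(f,e)  →  {at(a), at(f), clear(e), clear(f), marked(d), marked(e)}
3. drop(b,e)  →  {at(a), at(b), at(f), clear(b), clear(e), clear(f), marked(d), marked(e)}
optimal plan length = 3; 3 ≤ 5

Yes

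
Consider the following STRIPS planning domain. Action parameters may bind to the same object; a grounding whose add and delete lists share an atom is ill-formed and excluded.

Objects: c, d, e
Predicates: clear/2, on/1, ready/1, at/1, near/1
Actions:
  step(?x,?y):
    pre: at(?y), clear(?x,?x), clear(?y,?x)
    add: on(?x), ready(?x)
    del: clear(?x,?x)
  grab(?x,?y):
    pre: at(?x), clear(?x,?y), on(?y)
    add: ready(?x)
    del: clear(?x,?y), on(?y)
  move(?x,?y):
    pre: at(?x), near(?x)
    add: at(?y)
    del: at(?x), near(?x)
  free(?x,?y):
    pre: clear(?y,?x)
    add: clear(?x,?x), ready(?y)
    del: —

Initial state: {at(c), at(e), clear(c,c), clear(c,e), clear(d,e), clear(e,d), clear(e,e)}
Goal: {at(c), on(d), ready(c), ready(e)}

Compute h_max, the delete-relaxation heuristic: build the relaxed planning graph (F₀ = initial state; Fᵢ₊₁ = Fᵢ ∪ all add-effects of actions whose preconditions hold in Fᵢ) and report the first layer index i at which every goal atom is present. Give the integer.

F0 = init (7 atoms)
F1 = F0 ∪ {clear(d,d), on(c), on(e), ready(c), ready(d), ready(e)}  (13 atoms)
F2 = F1 ∪ {on(d)}  (14 atoms)
goal ⊆ F2  ⇒  h_max = 2

2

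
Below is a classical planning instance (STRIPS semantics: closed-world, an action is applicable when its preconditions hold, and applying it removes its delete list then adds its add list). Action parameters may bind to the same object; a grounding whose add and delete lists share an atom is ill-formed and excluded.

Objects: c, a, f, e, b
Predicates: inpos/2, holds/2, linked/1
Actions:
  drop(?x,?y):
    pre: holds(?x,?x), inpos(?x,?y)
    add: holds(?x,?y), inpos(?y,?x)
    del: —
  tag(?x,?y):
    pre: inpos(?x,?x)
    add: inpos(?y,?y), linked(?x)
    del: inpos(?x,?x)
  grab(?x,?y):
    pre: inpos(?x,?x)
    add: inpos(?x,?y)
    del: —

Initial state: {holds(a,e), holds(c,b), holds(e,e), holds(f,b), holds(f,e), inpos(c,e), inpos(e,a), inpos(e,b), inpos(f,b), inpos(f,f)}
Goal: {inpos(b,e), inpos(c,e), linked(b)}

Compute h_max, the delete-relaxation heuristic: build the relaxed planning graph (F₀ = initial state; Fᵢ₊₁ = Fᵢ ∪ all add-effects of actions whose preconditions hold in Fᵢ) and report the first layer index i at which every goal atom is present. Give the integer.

F0 = init (10 atoms)
F1 = F0 ∪ {holds(e,a), holds(e,b), inpos(a,a), inpos(a,e), inpos(b,b), inpos(b,e), inpos(c,c), inpos(e,e), inpos(f,a), inpos(f,c), inpos(f,e), linked(f)}  (22 atoms)
F2 = F1 ∪ {inpos(a,b), inpos(a,c), inpos(a,f), inpos(b,a), inpos(b,c), inpos(b,f), inpos(c,a), inpos(c,b), inpos(c,f), inpos(e,c), inpos(e,f), linked(a), linked(b), linked(c), linked(e)}  (37 atoms)
goal ⊆ F2  ⇒  h_max = 2

2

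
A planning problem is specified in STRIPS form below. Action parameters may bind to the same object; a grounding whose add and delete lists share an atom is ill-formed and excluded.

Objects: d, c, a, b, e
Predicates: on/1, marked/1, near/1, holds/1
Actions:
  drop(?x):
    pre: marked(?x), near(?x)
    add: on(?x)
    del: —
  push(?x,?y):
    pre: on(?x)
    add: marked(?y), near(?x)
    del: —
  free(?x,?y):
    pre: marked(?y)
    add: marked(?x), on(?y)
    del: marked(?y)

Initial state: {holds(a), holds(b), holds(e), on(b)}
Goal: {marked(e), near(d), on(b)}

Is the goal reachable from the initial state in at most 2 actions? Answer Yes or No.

1. push(b,d)  →  {holds(a), holds(b), holds(e), marked(d), near(b), on(b)}
2. free(c,d)  →  {holds(a), holds(b), holds(e), marked(c), near(b), on(b), on(d)}
3. push(d,e)  →  {holds(a), holds(b), holds(e), marked(c), marked(e), near(b), near(d), on(b), on(d)}
optimal plan length = 3; 3 > 2

No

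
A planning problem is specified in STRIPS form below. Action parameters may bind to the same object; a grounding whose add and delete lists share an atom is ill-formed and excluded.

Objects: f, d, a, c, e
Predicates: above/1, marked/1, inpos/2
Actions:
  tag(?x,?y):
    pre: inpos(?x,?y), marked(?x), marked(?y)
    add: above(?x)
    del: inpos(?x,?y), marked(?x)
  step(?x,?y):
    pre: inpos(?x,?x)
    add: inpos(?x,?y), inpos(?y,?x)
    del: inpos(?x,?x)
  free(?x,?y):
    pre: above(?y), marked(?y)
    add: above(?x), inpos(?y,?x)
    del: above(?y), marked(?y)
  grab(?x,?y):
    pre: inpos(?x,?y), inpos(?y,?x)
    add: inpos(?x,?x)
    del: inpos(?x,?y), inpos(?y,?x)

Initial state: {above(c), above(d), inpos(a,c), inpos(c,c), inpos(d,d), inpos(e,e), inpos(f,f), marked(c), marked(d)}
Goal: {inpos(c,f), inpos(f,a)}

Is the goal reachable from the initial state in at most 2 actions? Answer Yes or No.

1. step(f,a)  →  {above(c), above(d), inpos(a,c), inpos(a,f), inpos(c,c), inpos(d,d), inpos(e,e), inpos(f,a), marked(c), marked(d)}
2. step(c,f)  →  {above(c), above(d), inpos(a,c), inpos(a,f), inpos(c,f), inpos(d,d), inpos(e,e), inpos(f,a), inpos(f,c), marked(c), marked(d)}
optimal plan length = 2; 2 ≤ 2

Yes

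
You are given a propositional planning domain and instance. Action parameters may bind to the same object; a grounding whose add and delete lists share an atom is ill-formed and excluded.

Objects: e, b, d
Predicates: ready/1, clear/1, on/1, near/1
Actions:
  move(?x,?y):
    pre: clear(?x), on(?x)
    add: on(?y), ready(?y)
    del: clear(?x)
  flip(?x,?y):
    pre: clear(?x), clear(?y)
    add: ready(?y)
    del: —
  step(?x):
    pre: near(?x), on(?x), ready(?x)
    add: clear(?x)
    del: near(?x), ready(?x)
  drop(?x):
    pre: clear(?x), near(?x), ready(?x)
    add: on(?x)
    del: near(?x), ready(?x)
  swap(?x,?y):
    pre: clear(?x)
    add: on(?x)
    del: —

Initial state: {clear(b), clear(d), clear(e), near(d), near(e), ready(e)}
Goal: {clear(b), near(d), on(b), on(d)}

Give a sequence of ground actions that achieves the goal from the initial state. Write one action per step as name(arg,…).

1. swap(b,e)  →  {clear(b), clear(d), clear(e), near(d), near(e), on(b), ready(e)}
2. swap(d,e)  →  {clear(b), clear(d), clear(e), near(d), near(e), on(b), on(d), ready(e)}

swap(b,e); swap(d,e)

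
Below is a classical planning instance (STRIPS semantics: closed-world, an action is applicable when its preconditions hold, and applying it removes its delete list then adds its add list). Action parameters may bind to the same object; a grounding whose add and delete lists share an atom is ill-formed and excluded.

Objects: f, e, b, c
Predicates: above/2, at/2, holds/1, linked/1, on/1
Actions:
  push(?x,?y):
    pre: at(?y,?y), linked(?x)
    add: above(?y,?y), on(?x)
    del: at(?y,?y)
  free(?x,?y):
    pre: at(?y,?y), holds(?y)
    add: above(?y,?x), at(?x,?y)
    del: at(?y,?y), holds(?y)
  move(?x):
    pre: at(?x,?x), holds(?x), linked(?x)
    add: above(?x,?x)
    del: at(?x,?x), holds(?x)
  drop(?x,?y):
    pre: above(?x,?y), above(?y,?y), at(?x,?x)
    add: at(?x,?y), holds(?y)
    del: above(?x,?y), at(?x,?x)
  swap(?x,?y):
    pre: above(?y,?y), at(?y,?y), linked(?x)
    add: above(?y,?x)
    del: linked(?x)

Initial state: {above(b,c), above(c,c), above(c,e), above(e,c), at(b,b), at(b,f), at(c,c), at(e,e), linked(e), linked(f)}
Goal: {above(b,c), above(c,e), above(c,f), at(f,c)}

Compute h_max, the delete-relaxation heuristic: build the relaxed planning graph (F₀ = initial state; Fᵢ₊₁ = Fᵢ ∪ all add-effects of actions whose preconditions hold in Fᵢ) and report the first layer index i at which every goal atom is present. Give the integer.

2

F0 = init (10 atoms)
F1 = F0 ∪ {above(b,b), above(c,f), above(e,e), at(b,c), at(e,c), holds(c), on(e), on(f)}  (18 atoms)
F2 = F1 ∪ {above(b,e), above(b,f), above(c,b), above(e,f), at(c,e), at(f,c), holds(e)}  (25 atoms)
goal ⊆ F2  ⇒  h_max = 2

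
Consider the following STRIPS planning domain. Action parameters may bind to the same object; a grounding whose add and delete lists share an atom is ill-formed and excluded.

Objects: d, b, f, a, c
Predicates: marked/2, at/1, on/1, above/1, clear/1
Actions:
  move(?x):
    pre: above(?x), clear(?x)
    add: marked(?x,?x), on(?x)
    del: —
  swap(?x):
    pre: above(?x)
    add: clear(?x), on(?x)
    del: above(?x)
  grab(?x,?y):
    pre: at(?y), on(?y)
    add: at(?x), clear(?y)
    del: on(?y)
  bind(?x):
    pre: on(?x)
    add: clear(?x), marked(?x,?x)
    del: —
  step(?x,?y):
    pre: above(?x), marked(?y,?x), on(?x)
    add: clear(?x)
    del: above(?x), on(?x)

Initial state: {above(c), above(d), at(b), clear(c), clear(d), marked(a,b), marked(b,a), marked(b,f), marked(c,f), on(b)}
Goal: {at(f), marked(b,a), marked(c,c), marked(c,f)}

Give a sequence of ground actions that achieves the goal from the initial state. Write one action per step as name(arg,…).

1. move(c)  →  {above(c), above(d), at(b), clear(c), clear(d), marked(a,b), marked(b,a), marked(b,f), marked(c,c), marked(c,f), on(b), on(c)}
2. grab(f,b)  →  {above(c), above(d), at(b), at(f), clear(b), clear(c), clear(d), marked(a,b), marked(b,a), marked(b,f), marked(c,c), marked(c,f), on(c)}

move(c); grab(f,b)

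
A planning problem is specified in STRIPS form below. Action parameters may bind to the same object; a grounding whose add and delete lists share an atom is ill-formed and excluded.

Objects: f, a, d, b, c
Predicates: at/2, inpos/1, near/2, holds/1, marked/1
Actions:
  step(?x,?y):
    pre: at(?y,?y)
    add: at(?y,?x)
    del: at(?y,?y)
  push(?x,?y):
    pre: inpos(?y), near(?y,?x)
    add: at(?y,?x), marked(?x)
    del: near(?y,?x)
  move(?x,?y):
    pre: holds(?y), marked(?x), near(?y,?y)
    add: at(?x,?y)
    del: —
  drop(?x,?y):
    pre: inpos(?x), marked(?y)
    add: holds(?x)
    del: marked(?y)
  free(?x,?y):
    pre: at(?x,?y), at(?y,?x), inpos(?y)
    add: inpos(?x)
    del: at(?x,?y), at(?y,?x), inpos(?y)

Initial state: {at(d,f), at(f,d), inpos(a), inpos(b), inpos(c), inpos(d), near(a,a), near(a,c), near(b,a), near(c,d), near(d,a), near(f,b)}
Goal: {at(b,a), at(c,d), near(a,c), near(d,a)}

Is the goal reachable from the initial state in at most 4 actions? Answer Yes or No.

Yes

1. push(a,b)  →  {at(b,a), at(d,f), at(f,d), inpos(a), inpos(b), inpos(c), inpos(d), marked(a), near(a,a), near(a,c), near(c,d), near(d,a), near(f,b)}
2. push(d,c)  →  {at(b,a), at(c,d), at(d,f), at(f,d), inpos(a), inpos(b), inpos(c), inpos(d), marked(a), marked(d), near(a,a), near(a,c), near(d,a), near(f,b)}
optimal plan length = 2; 2 ≤ 4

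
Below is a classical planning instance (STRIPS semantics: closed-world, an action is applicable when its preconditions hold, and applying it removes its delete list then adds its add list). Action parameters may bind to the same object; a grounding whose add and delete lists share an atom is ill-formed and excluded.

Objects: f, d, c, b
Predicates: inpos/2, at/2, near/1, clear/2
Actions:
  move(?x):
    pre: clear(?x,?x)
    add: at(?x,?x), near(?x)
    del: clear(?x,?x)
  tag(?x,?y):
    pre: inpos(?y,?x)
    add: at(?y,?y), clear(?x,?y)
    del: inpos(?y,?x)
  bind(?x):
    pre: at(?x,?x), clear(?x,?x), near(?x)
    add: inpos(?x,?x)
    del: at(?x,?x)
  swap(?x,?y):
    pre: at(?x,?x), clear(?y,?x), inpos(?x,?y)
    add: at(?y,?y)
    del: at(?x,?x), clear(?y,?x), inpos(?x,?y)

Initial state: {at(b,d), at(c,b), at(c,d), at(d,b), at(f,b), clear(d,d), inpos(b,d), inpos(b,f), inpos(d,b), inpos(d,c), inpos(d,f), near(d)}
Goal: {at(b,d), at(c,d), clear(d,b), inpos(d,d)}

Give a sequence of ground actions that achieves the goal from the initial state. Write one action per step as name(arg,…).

tag(f,d); tag(d,b); bind(d)

1. tag(f,d)  →  {at(b,d), at(c,b), at(c,d), at(d,b), at(d,d), at(f,b), clear(d,d), clear(f,d), inpos(b,d), inpos(b,f), inpos(d,b), inpos(d,c), near(d)}
2. tag(d,b)  →  {at(b,b), at(b,d), at(c,b), at(c,d), at(d,b), at(d,d), at(f,b), clear(d,b), clear(d,d), clear(f,d), inpos(b,f), inpos(d,b), inpos(d,c), near(d)}
3. bind(d)  →  {at(b,b), at(b,d), at(c,b), at(c,d), at(d,b), at(f,b), clear(d,b), clear(d,d), clear(f,d), inpos(b,f), inpos(d,b), inpos(d,c), inpos(d,d), near(d)}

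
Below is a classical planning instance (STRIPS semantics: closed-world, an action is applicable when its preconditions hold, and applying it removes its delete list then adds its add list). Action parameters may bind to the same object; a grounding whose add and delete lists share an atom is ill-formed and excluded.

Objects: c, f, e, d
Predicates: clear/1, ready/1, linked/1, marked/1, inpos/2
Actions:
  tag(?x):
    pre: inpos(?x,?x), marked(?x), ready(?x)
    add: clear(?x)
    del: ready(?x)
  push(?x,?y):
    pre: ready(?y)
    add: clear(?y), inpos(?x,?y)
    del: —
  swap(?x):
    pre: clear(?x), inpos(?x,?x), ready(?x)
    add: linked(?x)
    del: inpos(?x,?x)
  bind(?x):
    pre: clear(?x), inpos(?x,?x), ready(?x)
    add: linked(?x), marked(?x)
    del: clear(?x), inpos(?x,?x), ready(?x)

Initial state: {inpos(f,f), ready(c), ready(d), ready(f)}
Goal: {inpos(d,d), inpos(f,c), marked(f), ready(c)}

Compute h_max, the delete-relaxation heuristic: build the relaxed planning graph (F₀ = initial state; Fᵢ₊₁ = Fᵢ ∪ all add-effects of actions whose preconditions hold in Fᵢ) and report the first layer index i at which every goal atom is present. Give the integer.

F0 = init (4 atoms)
F1 = F0 ∪ {clear(c), clear(d), clear(f), inpos(c,c), inpos(c,d), inpos(c,f), inpos(d,c), inpos(d,d), inpos(d,f), inpos(e,c), inpos(e,d), inpos(e,f), inpos(f,c), inpos(f,d)}  (18 atoms)
F2 = F1 ∪ {linked(c), linked(d), linked(f), marked(c), marked(d), marked(f)}  (24 atoms)
goal ⊆ F2  ⇒  h_max = 2

2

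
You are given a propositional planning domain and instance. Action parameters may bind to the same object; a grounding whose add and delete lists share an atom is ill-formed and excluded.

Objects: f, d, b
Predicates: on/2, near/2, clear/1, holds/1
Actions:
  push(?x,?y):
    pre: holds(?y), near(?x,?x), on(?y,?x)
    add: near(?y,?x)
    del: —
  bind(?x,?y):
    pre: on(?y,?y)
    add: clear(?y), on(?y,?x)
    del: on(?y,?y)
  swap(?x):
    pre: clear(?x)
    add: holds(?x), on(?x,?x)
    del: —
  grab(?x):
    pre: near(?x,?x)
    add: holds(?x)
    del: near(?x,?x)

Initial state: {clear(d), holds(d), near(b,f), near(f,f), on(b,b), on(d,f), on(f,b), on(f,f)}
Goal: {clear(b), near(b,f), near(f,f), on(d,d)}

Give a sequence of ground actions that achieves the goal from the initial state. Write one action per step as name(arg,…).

1. bind(f,b)  →  {clear(b), clear(d), holds(d), near(b,f), near(f,f), on(b,f), on(d,f), on(f,b), on(f,f)}
2. swap(d)  →  {clear(b), clear(d), holds(d), near(b,f), near(f,f), on(b,f), on(d,d), on(d,f), on(f,b), on(f,f)}

bind(f,b); swap(d)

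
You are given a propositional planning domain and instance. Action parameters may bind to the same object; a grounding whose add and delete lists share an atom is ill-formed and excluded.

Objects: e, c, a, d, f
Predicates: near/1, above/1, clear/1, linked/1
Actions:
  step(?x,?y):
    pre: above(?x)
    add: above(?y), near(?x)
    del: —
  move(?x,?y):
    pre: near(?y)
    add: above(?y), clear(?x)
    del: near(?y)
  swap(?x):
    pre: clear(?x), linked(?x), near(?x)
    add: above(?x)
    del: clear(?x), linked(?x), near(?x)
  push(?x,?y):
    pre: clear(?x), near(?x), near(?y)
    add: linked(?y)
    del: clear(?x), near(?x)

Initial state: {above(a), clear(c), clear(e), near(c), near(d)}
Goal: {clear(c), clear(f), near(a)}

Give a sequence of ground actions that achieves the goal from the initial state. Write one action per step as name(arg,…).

step(a,e); move(f,c)

1. step(a,e)  →  {above(a), above(e), clear(c), clear(e), near(a), near(c), near(d)}
2. move(f,c)  →  {above(a), above(c), above(e), clear(c), clear(e), clear(f), near(a), near(d)}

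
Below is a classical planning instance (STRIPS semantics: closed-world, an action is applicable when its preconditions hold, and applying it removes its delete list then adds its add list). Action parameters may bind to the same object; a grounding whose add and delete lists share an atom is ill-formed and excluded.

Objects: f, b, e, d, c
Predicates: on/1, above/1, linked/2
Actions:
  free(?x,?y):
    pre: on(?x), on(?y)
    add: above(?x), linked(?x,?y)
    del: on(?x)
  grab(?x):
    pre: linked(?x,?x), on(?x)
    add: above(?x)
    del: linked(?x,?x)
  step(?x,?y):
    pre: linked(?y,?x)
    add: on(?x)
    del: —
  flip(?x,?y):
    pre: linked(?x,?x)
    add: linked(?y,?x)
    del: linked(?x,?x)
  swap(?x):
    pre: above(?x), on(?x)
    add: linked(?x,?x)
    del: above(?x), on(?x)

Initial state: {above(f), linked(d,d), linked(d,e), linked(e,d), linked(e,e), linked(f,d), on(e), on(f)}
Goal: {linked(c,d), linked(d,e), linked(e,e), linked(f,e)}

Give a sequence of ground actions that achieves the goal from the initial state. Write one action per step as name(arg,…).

1. free(f,e)  →  {above(f), linked(d,d), linked(d,e), linked(e,d), linked(e,e), linked(f,d), linked(f,e), on(e)}
2. flip(d,c)  →  {above(f), linked(c,d), linked(d,e), linked(e,d), linked(e,e), linked(f,d), linked(f,e), on(e)}

free(f,e); flip(d,c)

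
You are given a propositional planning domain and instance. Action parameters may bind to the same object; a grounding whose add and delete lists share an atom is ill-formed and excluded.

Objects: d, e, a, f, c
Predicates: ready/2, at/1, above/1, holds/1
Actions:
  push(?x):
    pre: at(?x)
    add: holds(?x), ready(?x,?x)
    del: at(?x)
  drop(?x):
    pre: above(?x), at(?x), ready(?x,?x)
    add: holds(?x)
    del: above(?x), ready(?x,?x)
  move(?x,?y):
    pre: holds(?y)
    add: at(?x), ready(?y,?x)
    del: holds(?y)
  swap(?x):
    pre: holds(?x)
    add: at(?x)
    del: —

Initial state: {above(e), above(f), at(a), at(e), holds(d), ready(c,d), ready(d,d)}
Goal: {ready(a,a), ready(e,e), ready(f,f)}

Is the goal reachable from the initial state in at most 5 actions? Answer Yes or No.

Yes

1. push(e)  →  {above(e), above(f), at(a), holds(d), holds(e), ready(c,d), ready(d,d), ready(e,e)}
2. push(a)  →  {above(e), above(f), holds(a), holds(d), holds(e), ready(a,a), ready(c,d), ready(d,d), ready(e,e)}
3. move(f,d)  →  {above(e), above(f), at(f), holds(a), holds(e), ready(a,a), ready(c,d), ready(d,d), ready(d,f), ready(e,e)}
4. push(f)  →  {above(e), above(f), holds(a), holds(e), holds(f), ready(a,a), ready(c,d), ready(d,d), ready(d,f), ready(e,e), ready(f,f)}
optimal plan length = 4; 4 ≤ 5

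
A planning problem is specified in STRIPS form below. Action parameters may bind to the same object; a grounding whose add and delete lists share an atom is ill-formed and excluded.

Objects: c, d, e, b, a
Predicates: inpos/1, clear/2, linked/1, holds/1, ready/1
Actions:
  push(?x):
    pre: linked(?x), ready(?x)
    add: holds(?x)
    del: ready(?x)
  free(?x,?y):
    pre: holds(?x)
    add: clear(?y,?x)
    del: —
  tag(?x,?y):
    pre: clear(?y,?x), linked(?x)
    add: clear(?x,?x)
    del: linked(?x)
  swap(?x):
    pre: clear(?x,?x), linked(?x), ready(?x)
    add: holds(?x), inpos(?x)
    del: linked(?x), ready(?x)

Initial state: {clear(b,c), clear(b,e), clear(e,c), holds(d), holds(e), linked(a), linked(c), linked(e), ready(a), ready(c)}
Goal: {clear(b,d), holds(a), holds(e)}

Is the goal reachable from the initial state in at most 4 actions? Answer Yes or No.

1. push(a)  →  {clear(b,c), clear(b,e), clear(e,c), holds(a), holds(d), holds(e), linked(a), linked(c), linked(e), ready(c)}
2. free(d,b)  →  {clear(b,c), clear(b,d), clear(b,e), clear(e,c), holds(a), holds(d), holds(e), linked(a), linked(c), linked(e), ready(c)}
optimal plan length = 2; 2 ≤ 4

Yes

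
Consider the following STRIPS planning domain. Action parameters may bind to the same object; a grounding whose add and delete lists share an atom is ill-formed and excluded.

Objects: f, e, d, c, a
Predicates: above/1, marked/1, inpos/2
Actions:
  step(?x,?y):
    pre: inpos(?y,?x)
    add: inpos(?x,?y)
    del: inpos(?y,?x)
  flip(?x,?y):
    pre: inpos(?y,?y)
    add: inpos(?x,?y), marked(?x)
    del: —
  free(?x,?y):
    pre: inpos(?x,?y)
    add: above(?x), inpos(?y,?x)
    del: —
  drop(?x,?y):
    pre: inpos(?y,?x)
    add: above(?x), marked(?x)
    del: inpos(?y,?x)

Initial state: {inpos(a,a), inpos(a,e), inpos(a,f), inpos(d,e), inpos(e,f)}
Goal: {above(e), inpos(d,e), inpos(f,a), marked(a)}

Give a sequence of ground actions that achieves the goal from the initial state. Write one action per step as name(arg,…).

1. step(f,a)  →  {inpos(a,a), inpos(a,e), inpos(d,e), inpos(e,f), inpos(f,a)}
2. flip(a,a)  →  {inpos(a,a), inpos(a,e), inpos(d,e), inpos(e,f), inpos(f,a), marked(a)}
3. free(e,f)  →  {above(e), inpos(a,a), inpos(a,e), inpos(d,e), inpos(e,f), inpos(f,a), inpos(f,e), marked(a)}

step(f,a); flip(a,a); free(e,f)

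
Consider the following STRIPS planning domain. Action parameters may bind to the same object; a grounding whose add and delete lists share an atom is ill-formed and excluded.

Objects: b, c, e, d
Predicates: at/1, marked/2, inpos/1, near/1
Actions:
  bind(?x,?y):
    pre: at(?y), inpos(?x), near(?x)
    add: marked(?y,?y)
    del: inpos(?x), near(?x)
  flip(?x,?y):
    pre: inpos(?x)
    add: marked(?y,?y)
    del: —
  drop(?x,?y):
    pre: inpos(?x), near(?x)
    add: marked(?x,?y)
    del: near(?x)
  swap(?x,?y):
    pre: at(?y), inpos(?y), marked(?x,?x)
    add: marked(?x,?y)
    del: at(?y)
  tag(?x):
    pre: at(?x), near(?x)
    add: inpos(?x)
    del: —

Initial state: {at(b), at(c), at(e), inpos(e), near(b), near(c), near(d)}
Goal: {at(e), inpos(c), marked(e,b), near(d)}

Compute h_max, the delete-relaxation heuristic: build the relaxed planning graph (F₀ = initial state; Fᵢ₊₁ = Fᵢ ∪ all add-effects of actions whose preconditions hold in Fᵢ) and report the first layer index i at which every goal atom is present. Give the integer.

F0 = init (7 atoms)
F1 = F0 ∪ {inpos(b), inpos(c), marked(b,b), marked(c,c), marked(d,d), marked(e,e)}  (13 atoms)
F2 = F1 ∪ {marked(b,c), marked(b,d), marked(b,e), marked(c,b), marked(c,d), marked(c,e), marked(d,b), marked(d,c), marked(d,e), marked(e,b), marked(e,c)}  (24 atoms)
goal ⊆ F2  ⇒  h_max = 2

2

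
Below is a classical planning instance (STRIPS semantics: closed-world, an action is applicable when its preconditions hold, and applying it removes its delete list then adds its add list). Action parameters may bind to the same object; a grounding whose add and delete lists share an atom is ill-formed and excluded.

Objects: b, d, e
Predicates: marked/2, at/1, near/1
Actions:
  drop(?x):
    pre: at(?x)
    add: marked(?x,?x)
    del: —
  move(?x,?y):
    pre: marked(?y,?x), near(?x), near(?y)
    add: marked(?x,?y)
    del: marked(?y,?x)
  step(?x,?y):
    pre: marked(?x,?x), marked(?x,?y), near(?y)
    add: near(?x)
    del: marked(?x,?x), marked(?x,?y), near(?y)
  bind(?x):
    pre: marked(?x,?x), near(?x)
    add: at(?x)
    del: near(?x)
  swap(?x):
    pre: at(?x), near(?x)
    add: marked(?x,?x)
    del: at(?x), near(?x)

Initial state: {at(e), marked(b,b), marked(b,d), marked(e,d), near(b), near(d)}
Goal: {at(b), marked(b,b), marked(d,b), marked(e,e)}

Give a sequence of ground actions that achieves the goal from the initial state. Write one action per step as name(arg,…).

1. drop(e)  →  {at(e), marked(b,b), marked(b,d), marked(e,d), marked(e,e), near(b), near(d)}
2. move(d,b)  →  {at(e), marked(b,b), marked(d,b), marked(e,d), marked(e,e), near(b), near(d)}
3. bind(b)  →  {at(b), at(e), marked(b,b), marked(d,b), marked(e,d), marked(e,e), near(d)}

drop(e); move(d,b); bind(b)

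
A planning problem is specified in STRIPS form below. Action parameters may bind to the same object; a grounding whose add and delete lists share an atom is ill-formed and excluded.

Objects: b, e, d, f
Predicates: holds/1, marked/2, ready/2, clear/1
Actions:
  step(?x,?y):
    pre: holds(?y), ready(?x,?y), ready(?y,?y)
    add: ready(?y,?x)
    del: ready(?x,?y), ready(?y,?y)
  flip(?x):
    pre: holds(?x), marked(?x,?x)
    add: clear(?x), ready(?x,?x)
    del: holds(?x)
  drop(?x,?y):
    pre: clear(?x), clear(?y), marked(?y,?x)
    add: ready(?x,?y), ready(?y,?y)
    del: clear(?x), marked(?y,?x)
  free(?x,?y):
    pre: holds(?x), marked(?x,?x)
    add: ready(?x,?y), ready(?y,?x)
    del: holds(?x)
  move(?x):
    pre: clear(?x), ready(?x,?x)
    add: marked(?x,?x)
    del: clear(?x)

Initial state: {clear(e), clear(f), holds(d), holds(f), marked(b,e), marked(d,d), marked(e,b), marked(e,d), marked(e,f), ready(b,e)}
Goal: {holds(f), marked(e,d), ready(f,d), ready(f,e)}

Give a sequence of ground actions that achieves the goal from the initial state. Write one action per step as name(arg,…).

1. drop(f,e)  →  {clear(e), holds(d), holds(f), marked(b,e), marked(d,d), marked(e,b), marked(e,d), ready(b,e), ready(e,e), ready(f,e)}
2. free(d,f)  →  {clear(e), holds(f), marked(b,e), marked(d,d), marked(e,b), marked(e,d), ready(b,e), ready(d,f), ready(e,e), ready(f,d), ready(f,e)}

drop(f,e); free(d,f)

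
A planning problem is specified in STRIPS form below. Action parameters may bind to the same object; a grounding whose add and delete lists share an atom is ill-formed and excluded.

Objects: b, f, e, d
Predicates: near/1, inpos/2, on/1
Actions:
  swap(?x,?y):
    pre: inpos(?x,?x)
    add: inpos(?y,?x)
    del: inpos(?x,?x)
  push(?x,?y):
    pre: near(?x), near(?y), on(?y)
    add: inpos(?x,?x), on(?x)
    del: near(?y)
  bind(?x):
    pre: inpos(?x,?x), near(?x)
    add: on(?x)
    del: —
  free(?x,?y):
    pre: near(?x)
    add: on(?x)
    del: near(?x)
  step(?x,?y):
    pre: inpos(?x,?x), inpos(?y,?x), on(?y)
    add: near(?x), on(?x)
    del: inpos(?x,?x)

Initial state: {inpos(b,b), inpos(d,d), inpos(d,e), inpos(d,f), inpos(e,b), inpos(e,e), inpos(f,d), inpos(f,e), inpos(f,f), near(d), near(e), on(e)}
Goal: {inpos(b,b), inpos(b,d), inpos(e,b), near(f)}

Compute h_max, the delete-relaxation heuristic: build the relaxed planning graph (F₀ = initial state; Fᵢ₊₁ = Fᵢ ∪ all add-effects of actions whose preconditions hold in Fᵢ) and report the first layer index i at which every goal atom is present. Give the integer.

2

F0 = init (12 atoms)
F1 = F0 ∪ {inpos(b,d), inpos(b,e), inpos(b,f), inpos(d,b), inpos(e,d), inpos(e,f), inpos(f,b), near(b), on(b), on(d)}  (22 atoms)
F2 = F1 ∪ {near(f), on(f)}  (24 atoms)
goal ⊆ F2  ⇒  h_max = 2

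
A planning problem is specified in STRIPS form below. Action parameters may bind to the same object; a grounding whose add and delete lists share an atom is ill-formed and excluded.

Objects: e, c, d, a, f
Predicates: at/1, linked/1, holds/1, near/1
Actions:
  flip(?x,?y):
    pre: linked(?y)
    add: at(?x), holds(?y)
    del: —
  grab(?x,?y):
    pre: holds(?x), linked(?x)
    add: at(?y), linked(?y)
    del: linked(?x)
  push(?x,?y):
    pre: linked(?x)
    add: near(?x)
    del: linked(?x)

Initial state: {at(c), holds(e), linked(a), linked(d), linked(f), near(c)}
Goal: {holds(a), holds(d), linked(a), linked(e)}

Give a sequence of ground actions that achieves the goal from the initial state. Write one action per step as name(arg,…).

1. flip(e,d)  →  {at(c), at(e), holds(d), holds(e), linked(a), linked(d), linked(f), near(c)}
2. flip(e,a)  →  {at(c), at(e), holds(a), holds(d), holds(e), linked(a), linked(d), linked(f), near(c)}
3. grab(d,e)  →  {at(c), at(e), holds(a), holds(d), holds(e), linked(a), linked(e), linked(f), near(c)}

flip(e,d); flip(e,a); grab(d,e)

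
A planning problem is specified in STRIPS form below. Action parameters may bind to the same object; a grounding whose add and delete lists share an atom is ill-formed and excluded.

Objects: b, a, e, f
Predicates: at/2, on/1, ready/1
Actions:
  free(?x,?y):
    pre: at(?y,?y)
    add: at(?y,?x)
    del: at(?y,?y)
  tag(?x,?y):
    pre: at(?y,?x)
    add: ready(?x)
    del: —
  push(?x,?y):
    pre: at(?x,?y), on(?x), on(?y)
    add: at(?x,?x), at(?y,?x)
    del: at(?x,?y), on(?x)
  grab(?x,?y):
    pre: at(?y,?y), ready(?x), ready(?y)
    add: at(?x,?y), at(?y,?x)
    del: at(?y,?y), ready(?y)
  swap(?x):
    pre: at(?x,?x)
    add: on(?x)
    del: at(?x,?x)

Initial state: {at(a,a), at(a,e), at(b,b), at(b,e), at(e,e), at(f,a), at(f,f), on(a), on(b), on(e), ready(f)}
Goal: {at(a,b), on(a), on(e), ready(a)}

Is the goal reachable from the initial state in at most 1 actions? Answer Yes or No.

1. free(b,a)  →  {at(a,b), at(a,e), at(b,b), at(b,e), at(e,e), at(f,a), at(f,f), on(a), on(b), on(e), ready(f)}
2. tag(a,f)  →  {at(a,b), at(a,e), at(b,b), at(b,e), at(e,e), at(f,a), at(f,f), on(a), on(b), on(e), ready(a), ready(f)}
optimal plan length = 2; 2 > 1

No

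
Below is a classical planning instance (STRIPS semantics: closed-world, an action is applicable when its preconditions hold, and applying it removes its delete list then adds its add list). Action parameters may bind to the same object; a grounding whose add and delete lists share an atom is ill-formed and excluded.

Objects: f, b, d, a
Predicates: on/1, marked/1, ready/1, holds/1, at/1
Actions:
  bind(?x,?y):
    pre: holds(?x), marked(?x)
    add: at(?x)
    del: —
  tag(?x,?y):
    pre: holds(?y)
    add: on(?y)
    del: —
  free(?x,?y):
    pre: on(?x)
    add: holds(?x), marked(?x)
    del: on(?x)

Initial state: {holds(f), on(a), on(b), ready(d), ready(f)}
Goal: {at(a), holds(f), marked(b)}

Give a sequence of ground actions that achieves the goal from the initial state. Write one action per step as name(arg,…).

1. free(b,f)  →  {holds(b), holds(f), marked(b), on(a), ready(d), ready(f)}
2. free(a,f)  →  {holds(a), holds(b), holds(f), marked(a), marked(b), ready(d), ready(f)}
3. bind(a,f)  →  {at(a), holds(a), holds(b), holds(f), marked(a), marked(b), ready(d), ready(f)}

free(b,f); free(a,f); bind(a,f)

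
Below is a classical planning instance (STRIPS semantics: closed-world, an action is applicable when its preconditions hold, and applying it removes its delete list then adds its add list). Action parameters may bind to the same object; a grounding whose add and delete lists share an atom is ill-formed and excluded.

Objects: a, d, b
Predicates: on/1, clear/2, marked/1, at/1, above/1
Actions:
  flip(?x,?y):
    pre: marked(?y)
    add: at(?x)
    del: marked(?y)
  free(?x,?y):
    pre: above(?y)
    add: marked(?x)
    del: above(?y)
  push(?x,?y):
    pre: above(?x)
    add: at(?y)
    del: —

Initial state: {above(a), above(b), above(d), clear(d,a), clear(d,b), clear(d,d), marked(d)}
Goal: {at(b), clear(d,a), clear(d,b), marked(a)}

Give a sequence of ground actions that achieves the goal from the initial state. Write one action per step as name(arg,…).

flip(b,d); free(a,a)

1. flip(b,d)  →  {above(a), above(b), above(d), at(b), clear(d,a), clear(d,b), clear(d,d)}
2. free(a,a)  →  {above(b), above(d), at(b), clear(d,a), clear(d,b), clear(d,d), marked(a)}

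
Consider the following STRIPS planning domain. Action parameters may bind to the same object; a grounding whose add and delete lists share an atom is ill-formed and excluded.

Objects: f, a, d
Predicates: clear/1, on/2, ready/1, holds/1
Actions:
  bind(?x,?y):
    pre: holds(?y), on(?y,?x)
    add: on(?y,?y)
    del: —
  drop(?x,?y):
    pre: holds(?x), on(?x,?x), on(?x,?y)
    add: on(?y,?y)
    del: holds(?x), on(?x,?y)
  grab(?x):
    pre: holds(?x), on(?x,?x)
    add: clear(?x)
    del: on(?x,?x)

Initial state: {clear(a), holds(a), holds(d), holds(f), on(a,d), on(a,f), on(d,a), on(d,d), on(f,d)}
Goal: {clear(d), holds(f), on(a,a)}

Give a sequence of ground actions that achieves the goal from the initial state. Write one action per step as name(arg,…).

1. bind(f,a)  →  {clear(a), holds(a), holds(d), holds(f), on(a,a), on(a,d), on(a,f), on(d,a), on(d,d), on(f,d)}
2. grab(d)  →  {clear(a), clear(d), holds(a), holds(d), holds(f), on(a,a), on(a,d), on(a,f), on(d,a), on(f,d)}

bind(f,a); grab(d)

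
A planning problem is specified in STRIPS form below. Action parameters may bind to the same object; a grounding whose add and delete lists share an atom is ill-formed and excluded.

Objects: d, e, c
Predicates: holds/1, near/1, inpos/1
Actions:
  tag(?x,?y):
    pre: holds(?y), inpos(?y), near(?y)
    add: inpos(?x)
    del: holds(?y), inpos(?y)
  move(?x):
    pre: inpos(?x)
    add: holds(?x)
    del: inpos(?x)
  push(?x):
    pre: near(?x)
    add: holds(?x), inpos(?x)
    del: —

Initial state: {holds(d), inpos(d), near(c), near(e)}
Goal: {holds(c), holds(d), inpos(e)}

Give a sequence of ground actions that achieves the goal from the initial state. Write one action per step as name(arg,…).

1. push(e)  →  {holds(d), holds(e), inpos(d), inpos(e), near(c), near(e)}
2. push(c)  →  {holds(c), holds(d), holds(e), inpos(c), inpos(d), inpos(e), near(c), near(e)}

push(e); push(c)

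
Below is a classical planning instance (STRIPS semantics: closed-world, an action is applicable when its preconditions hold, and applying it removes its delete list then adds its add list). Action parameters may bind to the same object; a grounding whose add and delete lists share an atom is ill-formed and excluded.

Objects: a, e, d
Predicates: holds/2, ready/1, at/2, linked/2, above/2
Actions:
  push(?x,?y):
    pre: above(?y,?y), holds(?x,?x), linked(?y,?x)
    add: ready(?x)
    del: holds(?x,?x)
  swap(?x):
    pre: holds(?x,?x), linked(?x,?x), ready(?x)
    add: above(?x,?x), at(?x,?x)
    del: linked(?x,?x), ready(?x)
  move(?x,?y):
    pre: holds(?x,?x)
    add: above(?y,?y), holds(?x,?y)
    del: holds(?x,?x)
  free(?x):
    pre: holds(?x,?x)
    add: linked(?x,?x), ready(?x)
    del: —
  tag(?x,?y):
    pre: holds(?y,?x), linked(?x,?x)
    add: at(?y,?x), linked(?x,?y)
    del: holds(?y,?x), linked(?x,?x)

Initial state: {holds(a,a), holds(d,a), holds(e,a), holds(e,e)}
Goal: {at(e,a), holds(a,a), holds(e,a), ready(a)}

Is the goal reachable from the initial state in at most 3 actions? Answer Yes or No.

1. free(a)  →  {holds(a,a), holds(d,a), holds(e,a), holds(e,e), linked(a,a), ready(a)}
2. tag(a,e)  →  {at(e,a), holds(a,a), holds(d,a), holds(e,e), linked(a,e), ready(a)}
3. move(e,a)  →  {above(a,a), at(e,a), holds(a,a), holds(d,a), holds(e,a), linked(a,e), ready(a)}
optimal plan length = 3; 3 ≤ 3

Yes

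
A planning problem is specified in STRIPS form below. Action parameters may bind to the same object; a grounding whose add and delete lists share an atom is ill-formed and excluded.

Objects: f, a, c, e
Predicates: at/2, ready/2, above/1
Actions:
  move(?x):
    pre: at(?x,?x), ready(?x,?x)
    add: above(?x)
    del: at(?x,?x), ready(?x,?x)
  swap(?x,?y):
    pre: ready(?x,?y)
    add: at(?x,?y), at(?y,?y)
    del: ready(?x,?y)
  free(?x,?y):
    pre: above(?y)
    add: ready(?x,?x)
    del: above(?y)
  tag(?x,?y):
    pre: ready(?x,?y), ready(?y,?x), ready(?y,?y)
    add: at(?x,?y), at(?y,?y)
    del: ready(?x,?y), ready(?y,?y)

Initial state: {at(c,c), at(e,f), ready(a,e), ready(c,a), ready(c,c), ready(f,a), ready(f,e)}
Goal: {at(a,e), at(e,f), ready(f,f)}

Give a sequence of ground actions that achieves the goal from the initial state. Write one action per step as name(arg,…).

move(c); swap(a,e); free(f,c)

1. move(c)  →  {above(c), at(e,f), ready(a,e), ready(c,a), ready(f,a), ready(f,e)}
2. swap(a,e)  →  {above(c), at(a,e), at(e,e), at(e,f), ready(c,a), ready(f,a), ready(f,e)}
3. free(f,c)  →  {at(a,e), at(e,e), at(e,f), ready(c,a), ready(f,a), ready(f,e), ready(f,f)}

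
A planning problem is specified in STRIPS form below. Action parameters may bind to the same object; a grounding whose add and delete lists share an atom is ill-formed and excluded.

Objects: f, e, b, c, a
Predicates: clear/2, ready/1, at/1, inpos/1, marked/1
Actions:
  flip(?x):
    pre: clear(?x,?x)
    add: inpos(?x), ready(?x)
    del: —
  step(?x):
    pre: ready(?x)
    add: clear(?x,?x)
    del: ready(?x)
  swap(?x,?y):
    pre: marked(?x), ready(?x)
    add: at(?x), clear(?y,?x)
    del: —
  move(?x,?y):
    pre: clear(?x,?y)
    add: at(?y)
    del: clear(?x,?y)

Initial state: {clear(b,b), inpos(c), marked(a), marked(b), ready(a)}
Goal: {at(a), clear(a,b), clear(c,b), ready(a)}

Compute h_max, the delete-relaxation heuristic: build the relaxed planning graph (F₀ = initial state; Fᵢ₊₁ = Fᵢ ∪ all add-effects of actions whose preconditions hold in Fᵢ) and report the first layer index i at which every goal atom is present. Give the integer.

2

F0 = init (5 atoms)
F1 = F0 ∪ {at(a), at(b), clear(a,a), clear(b,a), clear(c,a), clear(e,a), clear(f,a), inpos(b), ready(b)}  (14 atoms)
F2 = F1 ∪ {clear(a,b), clear(c,b), clear(e,b), clear(f,b), inpos(a)}  (19 atoms)
goal ⊆ F2  ⇒  h_max = 2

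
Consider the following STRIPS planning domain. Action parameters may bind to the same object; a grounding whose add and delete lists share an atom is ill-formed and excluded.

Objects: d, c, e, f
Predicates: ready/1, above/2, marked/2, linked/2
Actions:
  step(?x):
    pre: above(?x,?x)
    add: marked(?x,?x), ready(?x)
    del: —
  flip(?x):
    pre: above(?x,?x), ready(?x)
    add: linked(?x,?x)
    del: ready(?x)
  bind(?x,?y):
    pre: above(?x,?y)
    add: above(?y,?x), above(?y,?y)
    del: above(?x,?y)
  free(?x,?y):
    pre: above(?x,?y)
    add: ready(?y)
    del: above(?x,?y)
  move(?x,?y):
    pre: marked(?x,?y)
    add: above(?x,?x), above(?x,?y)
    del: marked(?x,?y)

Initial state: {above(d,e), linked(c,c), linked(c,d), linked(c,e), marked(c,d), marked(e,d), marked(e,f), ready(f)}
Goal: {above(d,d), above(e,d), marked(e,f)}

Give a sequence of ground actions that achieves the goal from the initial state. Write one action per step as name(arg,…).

bind(d,e); bind(e,d); bind(d,e)

1. bind(d,e)  →  {above(e,d), above(e,e), linked(c,c), linked(c,d), linked(c,e), marked(c,d), marked(e,d), marked(e,f), ready(f)}
2. bind(e,d)  →  {above(d,d), above(d,e), above(e,e), linked(c,c), linked(c,d), linked(c,e), marked(c,d), marked(e,d), marked(e,f), ready(f)}
3. bind(d,e)  →  {above(d,d), above(e,d), above(e,e), linked(c,c), linked(c,d), linked(c,e), marked(c,d), marked(e,d), marked(e,f), ready(f)}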